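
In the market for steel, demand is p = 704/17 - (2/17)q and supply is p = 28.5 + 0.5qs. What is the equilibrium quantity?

Set the two price expressions equal: 704/17 - (2/17)q = 28.5 + 0.5q.
439/34 = (21/34)q, so q* = 439/21.
p* = 704/17 − (2/17)(439/21) = 818/21.

q* = 439/21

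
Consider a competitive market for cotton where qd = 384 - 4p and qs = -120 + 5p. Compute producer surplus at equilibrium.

Producer surplus = 2560

Equilibrium: 384 - 4p = -120 + 5p gives p* = 56, q* = 160.
Supply starts at p = 24 (where qs = 0).
PS = ½(56 − 24)(160) = 2560.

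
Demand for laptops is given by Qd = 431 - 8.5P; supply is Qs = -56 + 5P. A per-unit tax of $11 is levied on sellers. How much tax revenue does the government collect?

Tax revenue = 26653/27

Pre-tax equilibrium: P* = 974/27, Q* = 3358/27.
Tax on sellers shifts supply to Qs = -56 + 5(P − 11) = -111 + 5P.
431 - 8.5P = -111 + 5P gives buyer price Pb = 1084/27; sellers receive Ps = 1084/27 − 11 = 787/27.
New quantity: Q = 431 − 8.5(1084/27) = 2423/27.
Revenue = 11 × 2423/27 = 26653/27.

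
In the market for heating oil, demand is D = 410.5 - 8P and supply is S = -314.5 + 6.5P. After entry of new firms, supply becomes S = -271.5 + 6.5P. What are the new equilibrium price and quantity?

Original equilibrium: P* = 50, Q* = 10.5.
New equilibrium: 410.5 - 8P = -271.5 + 6.5P, so 682 = 14.5P and P' = 1364/29; Q' = 410.5 − 8(1364/29) = 1985/58.

P' = 1364/29, Q' = 1985/58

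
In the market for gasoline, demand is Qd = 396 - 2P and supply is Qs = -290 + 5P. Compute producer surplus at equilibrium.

Producer surplus = 4000

Equilibrium: 396 - 2P = -290 + 5P gives P* = 98, Q* = 200.
Supply starts at P = 58 (where Qs = 0).
PS = ½(98 − 58)(200) = 4000.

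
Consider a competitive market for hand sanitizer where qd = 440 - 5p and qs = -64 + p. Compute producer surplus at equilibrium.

Producer surplus = 200

Equilibrium: 440 - 5p = -64 + p gives p* = 84, q* = 20.
Supply starts at p = 64 (where qs = 0).
PS = ½(84 − 64)(20) = 200.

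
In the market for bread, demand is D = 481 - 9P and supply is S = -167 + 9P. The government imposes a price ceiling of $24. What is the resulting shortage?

Shortage = 216

Equilibrium price would be P* = 36, so the ceiling at 24 binds.
At P = 24: D = 481 − 9(24) = 265, S = -167 + 9(24) = 49.
Shortage = 265 − 49 = 216.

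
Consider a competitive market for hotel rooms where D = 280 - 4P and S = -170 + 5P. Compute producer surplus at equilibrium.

Equilibrium: 280 - 4P = -170 + 5P gives P* = 50, Q* = 80.
Supply starts at P = 34 (where S = 0).
PS = ½(50 − 34)(80) = 640.

Producer surplus = 640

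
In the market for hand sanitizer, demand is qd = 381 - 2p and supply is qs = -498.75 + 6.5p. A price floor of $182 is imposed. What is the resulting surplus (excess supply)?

Equilibrium price would be p* = 103.5, so the floor at 182 binds.
At p = 182: qd = 17, qs = 684.25.
Surplus = 684.25 − 17 = 667.25.

Surplus = 667.25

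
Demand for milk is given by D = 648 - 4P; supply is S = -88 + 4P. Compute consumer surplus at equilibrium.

Equilibrium: 648 - 4P = -88 + 4P gives P* = 92, Q* = 280.
Demand choke price (D = 0): P = 162.
CS = ½(162 − 92)(280) = 9800.

Consumer surplus = 9800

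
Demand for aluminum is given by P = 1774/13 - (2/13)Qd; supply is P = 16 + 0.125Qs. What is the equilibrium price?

P* = 70

Set the two price expressions equal: 1774/13 - (2/13)Q = 16 + 0.125Q.
1566/13 = (29/104)Q, so Q* = 432.
P* = 1774/13 − (2/13)(432) = 70.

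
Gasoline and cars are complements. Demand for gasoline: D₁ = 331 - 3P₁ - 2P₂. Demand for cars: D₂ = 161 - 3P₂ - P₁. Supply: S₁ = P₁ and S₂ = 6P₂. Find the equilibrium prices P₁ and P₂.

Market 1: 331 - 3P₁ - 2P₂ = P₁ → 4P₁ + 2P₂ = 331.
Market 2: 9P₂ + P₁ = 161.
Eliminating P₂: 9×(1) − 2×(2) gives 34P₁ = 2657, so P₁ = 2657/34.
Back-substitute into (2): P₂ = (161 − 1×2657/34) / 9 = 313/34.

P₁ = 2657/34, P₂ = 313/34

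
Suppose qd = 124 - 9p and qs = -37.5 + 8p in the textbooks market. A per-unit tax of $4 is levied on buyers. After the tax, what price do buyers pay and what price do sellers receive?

Buyers pay 387/34, sellers receive 251/34

Pre-tax equilibrium: p* = 9.5, q* = 38.5.
Tax on buyers shifts demand to qd = 124 − 9(p + 4) = 88 - 9p.
88 - 9p = -37.5 + 8p gives seller price ps = 251/34; buyers pay pb = 251/34 + 4 = 387/34.
New quantity: q = 124 − 9(387/34) = 733/34.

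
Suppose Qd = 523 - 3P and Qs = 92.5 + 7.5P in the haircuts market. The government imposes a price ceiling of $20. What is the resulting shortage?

Shortage = 220.5

Equilibrium price would be P* = 41, so the ceiling at 20 binds.
At P = 20: Qd = 523 − 3(20) = 463, Qs = 92.5 + 7.5(20) = 242.5.
Shortage = 463 − 242.5 = 220.5.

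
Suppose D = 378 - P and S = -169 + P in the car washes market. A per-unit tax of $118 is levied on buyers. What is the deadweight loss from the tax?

Pre-tax equilibrium: P* = 273.5, Q* = 104.5.
Tax on buyers shifts demand to D = 378 − 1(P + 118) = 260 - P.
260 - P = -169 + P gives seller price Ps = 214.5; buyers pay Pb = 214.5 + 118 = 332.5.
New quantity: Q = 378 − 1(332.5) = 45.5.
DWL = ½ × 118 × (104.5 − 45.5) = 3481.

Deadweight loss = 3481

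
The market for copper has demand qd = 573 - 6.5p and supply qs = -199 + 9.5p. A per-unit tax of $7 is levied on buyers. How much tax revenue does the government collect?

Pre-tax equilibrium: p* = 48.25, q* = 259.375.
Tax on buyers shifts demand to qd = 573 − 6.5(p + 7) = 527.5 - 6.5p.
527.5 - 6.5p = -199 + 9.5p gives seller price ps = 45.40625; buyers pay pb = 45.40625 + 7 = 52.40625.
New quantity: q = 573 − 6.5(52.40625) = 232.359375.
Revenue = 7 × 232.359375 = 1626.515625.

Tax revenue = 1626.515625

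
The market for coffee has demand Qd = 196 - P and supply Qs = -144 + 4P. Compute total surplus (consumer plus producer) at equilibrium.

Total surplus = 10240

Equilibrium: 196 - P = -144 + 4P gives P* = 68, Q* = 128.
Demand choke price: P = 196; supply starts at P = 36.
CS = ½(196 − 68)(128) = 8192; PS = ½(68 − 36)(128) = 2048.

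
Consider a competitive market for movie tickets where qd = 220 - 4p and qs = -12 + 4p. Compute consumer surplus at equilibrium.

Equilibrium: 220 - 4p = -12 + 4p gives p* = 29, q* = 104.
Demand choke price (qd = 0): p = 55.
CS = ½(55 − 29)(104) = 1352.

Consumer surplus = 1352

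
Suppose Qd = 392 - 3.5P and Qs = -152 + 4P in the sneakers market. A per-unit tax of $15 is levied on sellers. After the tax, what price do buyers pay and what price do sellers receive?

Buyers pay 1208/15, sellers receive 983/15

Pre-tax equilibrium: P* = 1088/15, Q* = 2072/15.
Tax on sellers shifts supply to Qs = -152 + 4(P − 15) = -212 + 4P.
392 - 3.5P = -212 + 4P gives buyer price Pb = 1208/15; sellers receive Ps = 1208/15 − 15 = 983/15.
New quantity: Q = 392 − 3.5(1208/15) = 1652/15.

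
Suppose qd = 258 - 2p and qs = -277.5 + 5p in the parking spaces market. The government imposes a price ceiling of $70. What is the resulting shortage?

Shortage = 45.5

Equilibrium price would be p* = 76.5, so the ceiling at 70 binds.
At p = 70: qd = 258 − 2(70) = 118, qs = -277.5 + 5(70) = 72.5.
Shortage = 118 − 72.5 = 45.5.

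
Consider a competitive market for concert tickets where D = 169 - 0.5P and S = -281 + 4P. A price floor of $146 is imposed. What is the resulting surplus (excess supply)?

Surplus = 207

Equilibrium price would be P* = 100, so the floor at 146 binds.
At P = 146: D = 96, S = 303.
Surplus = 303 − 96 = 207.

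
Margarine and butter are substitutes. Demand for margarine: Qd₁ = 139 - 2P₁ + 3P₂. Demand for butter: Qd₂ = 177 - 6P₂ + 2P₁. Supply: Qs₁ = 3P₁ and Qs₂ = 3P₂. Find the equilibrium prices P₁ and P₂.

Market 1: 139 - 2P₁ + 3P₂ = 3P₁ → 5P₁ - 3P₂ = 139.
Market 2: 9P₂ - 2P₁ = 177.
Eliminating P₂: 9×(1) + 3×(2) gives 39P₁ = 1782, so P₁ = 594/13.
Back-substitute into (2): P₂ = (177 + 2×594/13) / 9 = 1163/39.

P₁ = 594/13, P₂ = 1163/39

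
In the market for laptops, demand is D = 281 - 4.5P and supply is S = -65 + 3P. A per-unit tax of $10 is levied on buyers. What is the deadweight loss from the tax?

Pre-tax equilibrium: P* = 692/15, Q* = 73.4.
Tax on buyers shifts demand to D = 281 − 4.5(P + 10) = 236 - 4.5P.
236 - 4.5P = -65 + 3P gives seller price Ps = 602/15; buyers pay Pb = 602/15 + 10 = 752/15.
New quantity: Q = 281 − 4.5(752/15) = 55.4.
DWL = ½ × 10 × (73.4 − 55.4) = 90.

Deadweight loss = 90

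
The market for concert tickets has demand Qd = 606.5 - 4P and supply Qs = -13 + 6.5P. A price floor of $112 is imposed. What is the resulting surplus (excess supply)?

Surplus = 556.5

Equilibrium price would be P* = 59, so the floor at 112 binds.
At P = 112: Qd = 158.5, Qs = 715.
Surplus = 715 − 158.5 = 556.5.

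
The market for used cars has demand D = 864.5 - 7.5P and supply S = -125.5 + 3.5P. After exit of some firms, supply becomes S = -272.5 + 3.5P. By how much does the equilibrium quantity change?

Original equilibrium: P* = 90, Q* = 189.5.
New equilibrium: 864.5 - 7.5P = -272.5 + 3.5P, so 1137 = 11P and P' = 1137/11; Q' = 864.5 − 7.5(1137/11) = 982/11.
Change in quantity: 982/11 − 189.5 = -2205/22.

ΔQ = -2205/22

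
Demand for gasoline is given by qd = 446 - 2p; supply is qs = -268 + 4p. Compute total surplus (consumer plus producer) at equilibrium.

Total surplus = 16224

Equilibrium: 446 - 2p = -268 + 4p gives p* = 119, q* = 208.
Demand choke price: p = 223; supply starts at p = 67.
CS = ½(223 − 119)(208) = 10816; PS = ½(119 − 67)(208) = 5408.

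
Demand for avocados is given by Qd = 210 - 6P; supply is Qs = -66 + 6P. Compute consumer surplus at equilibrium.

Consumer surplus = 432

Equilibrium: 210 - 6P = -66 + 6P gives P* = 23, Q* = 72.
Demand choke price (Qd = 0): P = 35.
CS = ½(35 − 23)(72) = 432.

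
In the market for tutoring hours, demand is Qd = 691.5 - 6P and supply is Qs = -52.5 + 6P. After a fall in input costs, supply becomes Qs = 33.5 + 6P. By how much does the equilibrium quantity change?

ΔQ = 43

Original equilibrium: P* = 62, Q* = 319.5.
New equilibrium: 691.5 - 6P = 33.5 + 6P, so 658 = 12P and P' = 329/6; Q' = 691.5 − 6(329/6) = 362.5.
Change in quantity: 362.5 − 319.5 = 43.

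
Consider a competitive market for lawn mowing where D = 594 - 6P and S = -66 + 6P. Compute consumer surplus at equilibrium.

Consumer surplus = 5808

Equilibrium: 594 - 6P = -66 + 6P gives P* = 55, Q* = 264.
Demand choke price (D = 0): P = 99.
CS = ½(99 − 55)(264) = 5808.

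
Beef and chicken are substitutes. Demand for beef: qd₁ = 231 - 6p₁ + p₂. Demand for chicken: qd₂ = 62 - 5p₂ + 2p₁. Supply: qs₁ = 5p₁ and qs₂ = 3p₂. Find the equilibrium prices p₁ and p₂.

p₁ = 955/43, p₂ = 572/43

Market 1: 231 - 6p₁ + p₂ = 5p₁ → 11p₁ - p₂ = 231.
Market 2: 8p₂ - 2p₁ = 62.
Eliminating p₂: 8×(1) + 1×(2) gives 86p₁ = 1910, so p₁ = 955/43.
Back-substitute into (2): p₂ = (62 + 2×955/43) / 8 = 572/43.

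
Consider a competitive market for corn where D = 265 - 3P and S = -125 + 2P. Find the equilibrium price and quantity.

P* = 78, Q* = 31

Set D = S: 265 - 3P = -125 + 2P.
390 = 5P, so P* = 78.
Q* = 265 − 3(78) = 31.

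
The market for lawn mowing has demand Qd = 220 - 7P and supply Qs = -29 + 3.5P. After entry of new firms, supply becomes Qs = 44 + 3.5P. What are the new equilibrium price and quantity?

Original equilibrium: P* = 166/7, Q* = 54.
New equilibrium: 220 - 7P = 44 + 3.5P, so 176 = 10.5P and P' = 352/21; Q' = 220 − 7(352/21) = 308/3.

P' = 352/21, Q' = 308/3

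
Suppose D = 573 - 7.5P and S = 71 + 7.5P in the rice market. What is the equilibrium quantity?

Set D = S: 573 - 7.5P = 71 + 7.5P.
502 = 15P, so P* = 502/15.
Q* = 573 − 7.5(502/15) = 322.

Q* = 322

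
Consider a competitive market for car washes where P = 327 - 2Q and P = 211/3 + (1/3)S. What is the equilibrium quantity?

Q* = 110

Set the two price expressions equal: 327 - 2Q = 211/3 + (1/3)Q.
770/3 = (7/3)Q, so Q* = 110.
P* = 327 − (2)(110) = 107.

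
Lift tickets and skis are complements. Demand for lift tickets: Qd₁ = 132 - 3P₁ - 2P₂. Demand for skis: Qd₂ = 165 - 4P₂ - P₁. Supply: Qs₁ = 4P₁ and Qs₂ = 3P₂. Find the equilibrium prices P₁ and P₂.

Market 1: 132 - 3P₁ - 2P₂ = 4P₁ → 7P₁ + 2P₂ = 132.
Market 2: 7P₂ + P₁ = 165.
Eliminating P₂: 7×(1) − 2×(2) gives 47P₁ = 594, so P₁ = 594/47.
Back-substitute into (2): P₂ = (165 − 1×594/47) / 7 = 1023/47.

P₁ = 594/47, P₂ = 1023/47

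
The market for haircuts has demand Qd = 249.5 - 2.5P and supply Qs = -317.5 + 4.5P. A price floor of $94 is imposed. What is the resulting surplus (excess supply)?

Surplus = 91

Equilibrium price would be P* = 81, so the floor at 94 binds.
At P = 94: Qd = 14.5, Qs = 105.5.
Surplus = 105.5 − 14.5 = 91.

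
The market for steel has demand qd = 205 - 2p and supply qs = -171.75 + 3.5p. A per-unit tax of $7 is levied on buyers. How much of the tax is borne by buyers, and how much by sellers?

Buyers bear 49/11, sellers bear 28/11

Pre-tax equilibrium: p* = 68.5, q* = 68.
Tax on buyers shifts demand to qd = 205 − 2(p + 7) = 191 - 2p.
191 - 2p = -171.75 + 3.5p gives seller price ps = 1451/22; buyers pay pb = 1451/22 + 7 = 1605/22.
New quantity: q = 205 − 2(1605/22) = 650/11.
Buyer burden = 1605/22 − 68.5 = 49/11; seller burden = 68.5 − 1451/22 = 28/11.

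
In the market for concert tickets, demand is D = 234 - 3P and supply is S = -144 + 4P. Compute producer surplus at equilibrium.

Equilibrium: 234 - 3P = -144 + 4P gives P* = 54, Q* = 72.
Supply starts at P = 36 (where S = 0).
PS = ½(54 − 36)(72) = 648.

Producer surplus = 648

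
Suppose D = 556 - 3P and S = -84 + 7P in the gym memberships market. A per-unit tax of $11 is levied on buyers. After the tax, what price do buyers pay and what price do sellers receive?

Pre-tax equilibrium: P* = 64, Q* = 364.
Tax on buyers shifts demand to D = 556 − 3(P + 11) = 523 - 3P.
523 - 3P = -84 + 7P gives seller price Ps = 60.7; buyers pay Pb = 60.7 + 11 = 71.7.
New quantity: Q = 556 − 3(71.7) = 340.9.

Buyers pay $71.7, sellers receive $60.7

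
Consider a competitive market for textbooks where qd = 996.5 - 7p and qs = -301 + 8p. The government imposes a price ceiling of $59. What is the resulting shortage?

Equilibrium price would be p* = 86.5, so the ceiling at 59 binds.
At p = 59: qd = 996.5 − 7(59) = 583.5, qs = -301 + 8(59) = 171.
Shortage = 583.5 − 171 = 412.5.

Shortage = 412.5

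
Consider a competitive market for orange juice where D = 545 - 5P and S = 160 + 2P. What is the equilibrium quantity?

Set D = S: 545 - 5P = 160 + 2P.
385 = 7P, so P* = 55.
Q* = 545 − 5(55) = 270.

Q* = 270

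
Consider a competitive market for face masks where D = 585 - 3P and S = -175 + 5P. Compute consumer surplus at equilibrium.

Equilibrium: 585 - 3P = -175 + 5P gives P* = 95, Q* = 300.
Demand choke price (D = 0): P = 195.
CS = ½(195 − 95)(300) = 15000.

Consumer surplus = 15000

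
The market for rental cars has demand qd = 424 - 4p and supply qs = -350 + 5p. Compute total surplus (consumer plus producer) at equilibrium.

Total surplus = 1440

Equilibrium: 424 - 4p = -350 + 5p gives p* = 86, q* = 80.
Demand choke price: p = 106; supply starts at p = 70.
CS = ½(106 − 86)(80) = 800; PS = ½(86 − 70)(80) = 640.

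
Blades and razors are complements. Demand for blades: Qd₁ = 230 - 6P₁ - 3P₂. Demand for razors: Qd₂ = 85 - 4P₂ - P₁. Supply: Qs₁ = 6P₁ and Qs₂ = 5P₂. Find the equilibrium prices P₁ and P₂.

P₁ = 121/7, P₂ = 158/21

Market 1: 230 - 6P₁ - 3P₂ = 6P₁ → 12P₁ + 3P₂ = 230.
Market 2: 9P₂ + P₁ = 85.
Eliminating P₂: 9×(1) − 3×(2) gives 105P₁ = 1815, so P₁ = 121/7.
Back-substitute into (2): P₂ = (85 − 1×121/7) / 9 = 158/21.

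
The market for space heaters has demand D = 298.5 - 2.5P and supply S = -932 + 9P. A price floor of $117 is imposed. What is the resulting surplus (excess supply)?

Surplus = 115

Equilibrium price would be P* = 107, so the floor at 117 binds.
At P = 117: D = 6, S = 121.
Surplus = 121 − 6 = 115.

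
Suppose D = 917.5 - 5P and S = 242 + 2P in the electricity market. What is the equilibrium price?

P* = 96.5

Set D = S: 917.5 - 5P = 242 + 2P.
675.5 = 7P, so P* = 96.5.
Q* = 917.5 − 5(96.5) = 435.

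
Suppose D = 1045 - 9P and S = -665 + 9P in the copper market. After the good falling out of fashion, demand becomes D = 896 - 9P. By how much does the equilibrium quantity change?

ΔQ = -74.5

Original equilibrium: P* = 95, Q* = 190.
New equilibrium: 896 - 9P = -665 + 9P, so 1561 = 18P and P' = 1561/18; Q' = 896 − 9(1561/18) = 115.5.
Change in quantity: 115.5 − 190 = -74.5.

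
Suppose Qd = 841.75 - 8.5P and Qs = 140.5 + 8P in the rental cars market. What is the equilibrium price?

Set Qd = Qs: 841.75 - 8.5P = 140.5 + 8P.
701.25 = 16.5P, so P* = 42.5.
Q* = 841.75 − 8.5(42.5) = 480.5.

P* = 42.5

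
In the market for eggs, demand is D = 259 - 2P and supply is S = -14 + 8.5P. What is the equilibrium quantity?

Q* = 207

Set D = S: 259 - 2P = -14 + 8.5P.
273 = 10.5P, so P* = 26.
Q* = 259 − 2(26) = 207.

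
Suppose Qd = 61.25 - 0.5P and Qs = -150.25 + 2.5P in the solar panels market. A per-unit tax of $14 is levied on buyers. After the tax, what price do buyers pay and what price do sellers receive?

Buyers pay 493/6, sellers receive 409/6

Pre-tax equilibrium: P* = 70.5, Q* = 26.
Tax on buyers shifts demand to Qd = 61.25 − 0.5(P + 14) = 54.25 - 0.5P.
54.25 - 0.5P = -150.25 + 2.5P gives seller price Ps = 409/6; buyers pay Pb = 409/6 + 14 = 493/6.
New quantity: Q = 61.25 − 0.5(493/6) = 121/6.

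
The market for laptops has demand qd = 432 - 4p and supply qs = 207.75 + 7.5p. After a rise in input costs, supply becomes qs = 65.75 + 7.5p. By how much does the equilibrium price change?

Δp = 284/23

Original equilibrium: p* = 19.5, q* = 354.
New equilibrium: 432 - 4p = 65.75 + 7.5p, so 366.25 = 11.5p and p' = 1465/46; q' = 432 − 4(1465/46) = 7006/23.
Change in price: 1465/46 − 19.5 = 284/23.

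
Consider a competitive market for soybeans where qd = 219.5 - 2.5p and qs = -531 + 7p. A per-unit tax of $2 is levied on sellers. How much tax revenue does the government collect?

Tax revenue = 696/19

Pre-tax equilibrium: p* = 79, q* = 22.
Tax on sellers shifts supply to qs = -531 + 7(p − 2) = -545 + 7p.
219.5 - 2.5p = -545 + 7p gives buyer price pb = 1529/19; sellers receive ps = 1529/19 − 2 = 1491/19.
New quantity: q = 219.5 − 2.5(1529/19) = 348/19.
Revenue = 2 × 348/19 = 696/19.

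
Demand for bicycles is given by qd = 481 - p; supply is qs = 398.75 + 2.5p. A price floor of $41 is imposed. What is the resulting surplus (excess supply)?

Equilibrium price would be p* = 23.5, so the floor at 41 binds.
At p = 41: qd = 440, qs = 501.25.
Surplus = 501.25 − 440 = 61.25.

Surplus = 61.25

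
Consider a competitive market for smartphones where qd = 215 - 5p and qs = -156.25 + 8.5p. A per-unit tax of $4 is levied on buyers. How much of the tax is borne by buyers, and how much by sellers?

Buyers bear 68/27, sellers bear 40/27

Pre-tax equilibrium: p* = 27.5, q* = 77.5.
Tax on buyers shifts demand to qd = 215 − 5(p + 4) = 195 - 5p.
195 - 5p = -156.25 + 8.5p gives seller price ps = 1405/54; buyers pay pb = 1405/54 + 4 = 1621/54.
New quantity: q = 215 − 5(1621/54) = 3505/54.
Buyer burden = 1621/54 − 27.5 = 68/27; seller burden = 27.5 − 1405/54 = 40/27.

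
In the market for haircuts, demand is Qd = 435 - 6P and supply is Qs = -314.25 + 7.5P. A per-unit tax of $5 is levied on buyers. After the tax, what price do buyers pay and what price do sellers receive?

Buyers pay 1049/18, sellers receive 959/18

Pre-tax equilibrium: P* = 55.5, Q* = 102.
Tax on buyers shifts demand to Qd = 435 − 6(P + 5) = 405 - 6P.
405 - 6P = -314.25 + 7.5P gives seller price Ps = 959/18; buyers pay Pb = 959/18 + 5 = 1049/18.
New quantity: Q = 435 − 6(1049/18) = 256/3.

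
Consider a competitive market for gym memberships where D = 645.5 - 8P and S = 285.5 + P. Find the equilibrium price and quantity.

P* = 40, Q* = 325.5

Set D = S: 645.5 - 8P = 285.5 + P.
360 = 9P, so P* = 40.
Q* = 645.5 − 8(40) = 325.5.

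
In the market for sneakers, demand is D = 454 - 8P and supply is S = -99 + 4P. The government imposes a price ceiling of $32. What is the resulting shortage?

Equilibrium price would be P* = 553/12, so the ceiling at 32 binds.
At P = 32: D = 454 − 8(32) = 198, S = -99 + 4(32) = 29.
Shortage = 198 − 29 = 169.

Shortage = 169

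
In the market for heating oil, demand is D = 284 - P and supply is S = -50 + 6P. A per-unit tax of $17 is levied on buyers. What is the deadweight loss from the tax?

Pre-tax equilibrium: P* = 334/7, Q* = 1654/7.
Tax on buyers shifts demand to D = 284 − 1(P + 17) = 267 - P.
267 - P = -50 + 6P gives seller price Ps = 317/7; buyers pay Pb = 317/7 + 17 = 436/7.
New quantity: Q = 284 − 1(436/7) = 1552/7.
DWL = ½ × 17 × (1654/7 − 1552/7) = 867/7.

Deadweight loss = 867/7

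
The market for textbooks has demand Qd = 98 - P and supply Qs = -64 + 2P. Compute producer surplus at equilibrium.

Producer surplus = 484

Equilibrium: 98 - P = -64 + 2P gives P* = 54, Q* = 44.
Supply starts at P = 32 (where Qs = 0).
PS = ½(54 − 32)(44) = 484.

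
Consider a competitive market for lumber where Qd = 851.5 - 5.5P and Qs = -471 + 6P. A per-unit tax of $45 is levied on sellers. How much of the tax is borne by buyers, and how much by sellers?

Pre-tax equilibrium: P* = 115, Q* = 219.
Tax on sellers shifts supply to Qs = -471 + 6(P − 45) = -741 + 6P.
851.5 - 5.5P = -741 + 6P gives buyer price Pb = 3185/23; sellers receive Ps = 3185/23 − 45 = 2150/23.
New quantity: Q = 851.5 − 5.5(3185/23) = 2067/23.
Buyer burden = 3185/23 − 115 = 540/23; seller burden = 115 − 2150/23 = 495/23.

Buyers bear 540/23, sellers bear 495/23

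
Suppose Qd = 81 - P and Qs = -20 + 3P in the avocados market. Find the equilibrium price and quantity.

P* = 25.25, Q* = 55.75

Set Qd = Qs: 81 - P = -20 + 3P.
101 = 4P, so P* = 25.25.
Q* = 81 − 1(25.25) = 55.75.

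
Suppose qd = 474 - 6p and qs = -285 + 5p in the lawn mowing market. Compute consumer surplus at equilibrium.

Equilibrium: 474 - 6p = -285 + 5p gives p* = 69, q* = 60.
Demand choke price (qd = 0): p = 79.
CS = ½(79 − 69)(60) = 300.

Consumer surplus = 300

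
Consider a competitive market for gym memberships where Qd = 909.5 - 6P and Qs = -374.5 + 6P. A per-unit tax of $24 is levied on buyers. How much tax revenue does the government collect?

Tax revenue = 4692

Pre-tax equilibrium: P* = 107, Q* = 267.5.
Tax on buyers shifts demand to Qd = 909.5 − 6(P + 24) = 765.5 - 6P.
765.5 - 6P = -374.5 + 6P gives seller price Ps = 95; buyers pay Pb = 95 + 24 = 119.
New quantity: Q = 909.5 − 6(119) = 195.5.
Revenue = 24 × 195.5 = 4692.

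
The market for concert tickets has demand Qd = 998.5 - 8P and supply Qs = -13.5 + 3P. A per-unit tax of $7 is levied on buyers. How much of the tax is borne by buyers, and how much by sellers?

Pre-tax equilibrium: P* = 92, Q* = 262.5.
Tax on buyers shifts demand to Qd = 998.5 − 8(P + 7) = 942.5 - 8P.
942.5 - 8P = -13.5 + 3P gives seller price Ps = 956/11; buyers pay Pb = 956/11 + 7 = 1033/11.
New quantity: Q = 998.5 − 8(1033/11) = 5439/22.
Buyer burden = 1033/11 − 92 = 21/11; seller burden = 92 − 956/11 = 56/11.

Buyers bear 21/11, sellers bear 56/11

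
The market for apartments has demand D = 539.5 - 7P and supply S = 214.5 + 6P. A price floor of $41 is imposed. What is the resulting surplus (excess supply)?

Equilibrium price would be P* = 25, so the floor at 41 binds.
At P = 41: D = 252.5, S = 460.5.
Surplus = 460.5 − 252.5 = 208.

Surplus = 208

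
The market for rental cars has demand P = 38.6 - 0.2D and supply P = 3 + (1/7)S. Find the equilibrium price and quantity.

P* = 107/6, Q* = 623/6

Set the two price expressions equal: 38.6 - 0.2Q = 3 + (1/7)Q.
35.6 = (12/35)Q, so Q* = 623/6.
P* = 38.6 − (0.2)(623/6) = 107/6.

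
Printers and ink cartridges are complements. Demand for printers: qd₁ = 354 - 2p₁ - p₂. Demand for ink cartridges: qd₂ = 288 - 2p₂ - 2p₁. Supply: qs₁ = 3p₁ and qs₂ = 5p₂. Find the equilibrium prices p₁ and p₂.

Market 1: 354 - 2p₁ - p₂ = 3p₁ → 5p₁ + p₂ = 354.
Market 2: 7p₂ + 2p₁ = 288.
Eliminating p₂: 7×(1) − 1×(2) gives 33p₁ = 2190, so p₁ = 730/11.
Back-substitute into (2): p₂ = (288 − 2×730/11) / 7 = 244/11.

p₁ = 730/11, p₂ = 244/11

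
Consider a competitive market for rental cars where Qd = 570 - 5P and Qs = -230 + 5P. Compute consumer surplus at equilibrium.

Consumer surplus = 2890

Equilibrium: 570 - 5P = -230 + 5P gives P* = 80, Q* = 170.
Demand choke price (Qd = 0): P = 114.
CS = ½(114 − 80)(170) = 2890.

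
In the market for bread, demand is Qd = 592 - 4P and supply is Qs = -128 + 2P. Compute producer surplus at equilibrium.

Equilibrium: 592 - 4P = -128 + 2P gives P* = 120, Q* = 112.
Supply starts at P = 64 (where Qs = 0).
PS = ½(120 − 64)(112) = 3136.

Producer surplus = 3136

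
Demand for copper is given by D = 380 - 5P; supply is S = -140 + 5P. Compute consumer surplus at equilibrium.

Consumer surplus = 1440

Equilibrium: 380 - 5P = -140 + 5P gives P* = 52, Q* = 120.
Demand choke price (D = 0): P = 76.
CS = ½(76 − 52)(120) = 1440.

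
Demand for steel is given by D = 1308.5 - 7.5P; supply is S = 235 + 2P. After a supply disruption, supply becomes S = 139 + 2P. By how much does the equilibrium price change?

ΔP = 192/19

Original equilibrium: P* = 113, Q* = 461.
New equilibrium: 1308.5 - 7.5P = 139 + 2P, so 1169.5 = 9.5P and P' = 2339/19; Q' = 1308.5 − 7.5(2339/19) = 7319/19.
Change in price: 2339/19 − 113 = 192/19.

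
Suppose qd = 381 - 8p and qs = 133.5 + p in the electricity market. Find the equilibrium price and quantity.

Set qd = qs: 381 - 8p = 133.5 + p.
247.5 = 9p, so p* = 27.5.
q* = 381 − 8(27.5) = 161.

p* = 27.5, q* = 161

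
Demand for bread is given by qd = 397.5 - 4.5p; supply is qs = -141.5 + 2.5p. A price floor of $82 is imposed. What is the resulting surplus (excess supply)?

Surplus = 35

Equilibrium price would be p* = 77, so the floor at 82 binds.
At p = 82: qd = 28.5, qs = 63.5.
Surplus = 63.5 − 28.5 = 35.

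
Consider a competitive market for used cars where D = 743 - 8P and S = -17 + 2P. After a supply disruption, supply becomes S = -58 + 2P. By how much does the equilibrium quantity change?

ΔQ = -32.8

Original equilibrium: P* = 76, Q* = 135.
New equilibrium: 743 - 8P = -58 + 2P, so 801 = 10P and P' = 80.1; Q' = 743 − 8(80.1) = 102.2.
Change in quantity: 102.2 − 135 = -32.8.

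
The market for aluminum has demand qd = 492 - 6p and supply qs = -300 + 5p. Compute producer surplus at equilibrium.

Equilibrium: 492 - 6p = -300 + 5p gives p* = 72, q* = 60.
Supply starts at p = 60 (where qs = 0).
PS = ½(72 − 60)(60) = 360.

Producer surplus = 360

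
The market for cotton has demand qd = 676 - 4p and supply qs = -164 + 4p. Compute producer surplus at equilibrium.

Producer surplus = 8192

Equilibrium: 676 - 4p = -164 + 4p gives p* = 105, q* = 256.
Supply starts at p = 41 (where qs = 0).
PS = ½(105 − 41)(256) = 8192.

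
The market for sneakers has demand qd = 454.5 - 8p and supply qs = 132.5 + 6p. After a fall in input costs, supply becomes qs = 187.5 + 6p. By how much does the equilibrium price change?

Original equilibrium: p* = 23, q* = 270.5.
New equilibrium: 454.5 - 8p = 187.5 + 6p, so 267 = 14p and p' = 267/14; q' = 454.5 − 8(267/14) = 4227/14.
Change in price: 267/14 − 23 = -55/14.

Δp = -55/14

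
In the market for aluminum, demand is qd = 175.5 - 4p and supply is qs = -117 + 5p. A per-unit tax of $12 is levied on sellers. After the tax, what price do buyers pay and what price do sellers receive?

Pre-tax equilibrium: p* = 32.5, q* = 45.5.
Tax on sellers shifts supply to qs = -117 + 5(p − 12) = -177 + 5p.
175.5 - 4p = -177 + 5p gives buyer price pb = 235/6; sellers receive ps = 235/6 − 12 = 163/6.
New quantity: q = 175.5 − 4(235/6) = 113/6.

Buyers pay 235/6, sellers receive 163/6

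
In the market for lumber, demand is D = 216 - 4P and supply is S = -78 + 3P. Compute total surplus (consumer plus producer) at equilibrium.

Equilibrium: 216 - 4P = -78 + 3P gives P* = 42, Q* = 48.
Demand choke price: P = 54; supply starts at P = 26.
CS = ½(54 − 42)(48) = 288; PS = ½(42 − 26)(48) = 384.

Total surplus = 672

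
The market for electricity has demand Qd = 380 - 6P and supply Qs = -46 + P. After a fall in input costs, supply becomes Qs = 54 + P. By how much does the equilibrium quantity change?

Original equilibrium: P* = 426/7, Q* = 104/7.
New equilibrium: 380 - 6P = 54 + P, so 326 = 7P and P' = 326/7; Q' = 380 − 6(326/7) = 704/7.
Change in quantity: 704/7 − 104/7 = 600/7.

ΔQ = 600/7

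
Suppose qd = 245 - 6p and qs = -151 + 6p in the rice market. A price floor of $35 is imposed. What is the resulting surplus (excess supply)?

Surplus = 24

Equilibrium price would be p* = 33, so the floor at 35 binds.
At p = 35: qd = 35, qs = 59.
Surplus = 59 − 35 = 24.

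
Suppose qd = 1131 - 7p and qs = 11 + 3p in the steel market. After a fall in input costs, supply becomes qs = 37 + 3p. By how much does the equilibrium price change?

Δp = -2.6

Original equilibrium: p* = 112, q* = 347.
New equilibrium: 1131 - 7p = 37 + 3p, so 1094 = 10p and p' = 109.4; q' = 1131 − 7(109.4) = 365.2.
Change in price: 109.4 − 112 = -2.6.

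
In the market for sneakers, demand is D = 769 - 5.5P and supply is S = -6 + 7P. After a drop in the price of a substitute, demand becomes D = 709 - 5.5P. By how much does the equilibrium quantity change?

ΔQ = -33.6

Original equilibrium: P* = 62, Q* = 428.
New equilibrium: 709 - 5.5P = -6 + 7P, so 715 = 12.5P and P' = 57.2; Q' = 709 − 5.5(57.2) = 394.4.
Change in quantity: 394.4 − 428 = -33.6.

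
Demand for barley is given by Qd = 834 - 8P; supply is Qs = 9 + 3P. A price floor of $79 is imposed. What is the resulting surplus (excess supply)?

Equilibrium price would be P* = 75, so the floor at 79 binds.
At P = 79: Qd = 202, Qs = 246.
Surplus = 246 − 202 = 44.

Surplus = 44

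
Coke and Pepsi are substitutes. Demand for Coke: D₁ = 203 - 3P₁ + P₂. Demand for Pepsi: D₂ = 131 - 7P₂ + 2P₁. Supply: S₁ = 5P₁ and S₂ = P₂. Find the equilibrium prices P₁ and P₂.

Market 1: 203 - 3P₁ + P₂ = 5P₁ → 8P₁ - P₂ = 203.
Market 2: 8P₂ - 2P₁ = 131.
Eliminating P₂: 8×(1) + 1×(2) gives 62P₁ = 1755, so P₁ = 1755/62.
Back-substitute into (2): P₂ = (131 + 2×1755/62) / 8 = 727/31.

P₁ = 1755/62, P₂ = 727/31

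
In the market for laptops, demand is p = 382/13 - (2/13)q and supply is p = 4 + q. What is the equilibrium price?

Set the two price expressions equal: 382/13 - (2/13)q = 4 + q.
330/13 = (15/13)q, so q* = 22.
p* = 382/13 − (2/13)(22) = 26.

p* = 26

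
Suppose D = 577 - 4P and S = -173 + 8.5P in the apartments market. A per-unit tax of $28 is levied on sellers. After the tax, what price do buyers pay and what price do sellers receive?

Pre-tax equilibrium: P* = 60, Q* = 337.
Tax on sellers shifts supply to S = -173 + 8.5(P − 28) = -411 + 8.5P.
577 - 4P = -411 + 8.5P gives buyer price Pb = 79.04; sellers receive Ps = 79.04 − 28 = 51.04.
New quantity: Q = 577 − 4(79.04) = 260.84.

Buyers pay $79.04, sellers receive $51.04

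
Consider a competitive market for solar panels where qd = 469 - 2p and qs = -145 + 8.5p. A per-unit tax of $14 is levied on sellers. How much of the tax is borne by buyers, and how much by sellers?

Buyers bear 34/3, sellers bear 8/3

Pre-tax equilibrium: p* = 1228/21, q* = 7393/21.
Tax on sellers shifts supply to qs = -145 + 8.5(p − 14) = -264 + 8.5p.
469 - 2p = -264 + 8.5p gives buyer price pb = 1466/21; sellers receive ps = 1466/21 − 14 = 1172/21.
New quantity: q = 469 − 2(1466/21) = 6917/21.
Buyer burden = 1466/21 − 1228/21 = 34/3; seller burden = 1228/21 − 1172/21 = 8/3.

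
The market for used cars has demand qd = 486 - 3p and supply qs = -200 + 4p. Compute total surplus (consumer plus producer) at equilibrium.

Total surplus = 10752

Equilibrium: 486 - 3p = -200 + 4p gives p* = 98, q* = 192.
Demand choke price: p = 162; supply starts at p = 50.
CS = ½(162 − 98)(192) = 6144; PS = ½(98 − 50)(192) = 4608.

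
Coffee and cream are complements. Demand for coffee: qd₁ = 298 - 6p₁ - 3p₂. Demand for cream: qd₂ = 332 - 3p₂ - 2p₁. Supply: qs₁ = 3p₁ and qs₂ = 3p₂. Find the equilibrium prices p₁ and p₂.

Market 1: 298 - 6p₁ - 3p₂ = 3p₁ → 9p₁ + 3p₂ = 298.
Market 2: 6p₂ + 2p₁ = 332.
Eliminating p₂: 6×(1) − 3×(2) gives 48p₁ = 792, so p₁ = 16.5.
Back-substitute into (2): p₂ = (332 − 2×16.5) / 6 = 299/6.

p₁ = 16.5, p₂ = 299/6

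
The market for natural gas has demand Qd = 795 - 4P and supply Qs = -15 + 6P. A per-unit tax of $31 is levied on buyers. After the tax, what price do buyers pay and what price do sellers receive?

Pre-tax equilibrium: P* = 81, Q* = 471.
Tax on buyers shifts demand to Qd = 795 − 4(P + 31) = 671 - 4P.
671 - 4P = -15 + 6P gives seller price Ps = 68.6; buyers pay Pb = 68.6 + 31 = 99.6.
New quantity: Q = 795 − 4(99.6) = 396.6.

Buyers pay $99.6, sellers receive $68.6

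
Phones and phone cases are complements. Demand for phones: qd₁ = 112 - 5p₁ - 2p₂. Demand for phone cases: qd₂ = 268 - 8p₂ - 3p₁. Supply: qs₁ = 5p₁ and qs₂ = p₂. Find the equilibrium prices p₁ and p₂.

p₁ = 118/21, p₂ = 586/21

Market 1: 112 - 5p₁ - 2p₂ = 5p₁ → 10p₁ + 2p₂ = 112.
Market 2: 9p₂ + 3p₁ = 268.
Eliminating p₂: 9×(1) − 2×(2) gives 84p₁ = 472, so p₁ = 118/21.
Back-substitute into (2): p₂ = (268 − 3×118/21) / 9 = 586/21.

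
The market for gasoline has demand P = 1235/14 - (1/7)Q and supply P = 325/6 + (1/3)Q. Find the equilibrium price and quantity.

Set the two price expressions equal: 1235/14 - (1/7)Q = 325/6 + (1/3)Q.
715/21 = (10/21)Q, so Q* = 71.5.
P* = 1235/14 − (1/7)(71.5) = 78.

P* = 78, Q* = 71.5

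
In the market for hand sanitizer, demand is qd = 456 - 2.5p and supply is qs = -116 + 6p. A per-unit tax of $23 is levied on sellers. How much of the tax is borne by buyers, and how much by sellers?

Buyers bear 276/17, sellers bear 115/17

Pre-tax equilibrium: p* = 1144/17, q* = 4892/17.
Tax on sellers shifts supply to qs = -116 + 6(p − 23) = -254 + 6p.
456 - 2.5p = -254 + 6p gives buyer price pb = 1420/17; sellers receive ps = 1420/17 − 23 = 1029/17.
New quantity: q = 456 − 2.5(1420/17) = 4202/17.
Buyer burden = 1420/17 − 1144/17 = 276/17; seller burden = 1144/17 − 1029/17 = 115/17.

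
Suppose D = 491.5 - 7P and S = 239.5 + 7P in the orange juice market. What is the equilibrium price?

Set D = S: 491.5 - 7P = 239.5 + 7P.
252 = 14P, so P* = 18.
Q* = 491.5 − 7(18) = 365.5.

P* = 18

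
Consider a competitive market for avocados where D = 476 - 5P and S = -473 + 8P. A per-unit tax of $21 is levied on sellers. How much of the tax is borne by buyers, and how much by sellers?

Buyers bear 168/13, sellers bear 105/13

Pre-tax equilibrium: P* = 73, Q* = 111.
Tax on sellers shifts supply to S = -473 + 8(P − 21) = -641 + 8P.
476 - 5P = -641 + 8P gives buyer price Pb = 1117/13; sellers receive Ps = 1117/13 − 21 = 844/13.
New quantity: Q = 476 − 5(1117/13) = 603/13.
Buyer burden = 1117/13 − 73 = 168/13; seller burden = 73 − 844/13 = 105/13.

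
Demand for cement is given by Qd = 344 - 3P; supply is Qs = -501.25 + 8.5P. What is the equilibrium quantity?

Set Qd = Qs: 344 - 3P = -501.25 + 8.5P.
845.25 = 11.5P, so P* = 73.5.
Q* = 344 − 3(73.5) = 123.5.

Q* = 123.5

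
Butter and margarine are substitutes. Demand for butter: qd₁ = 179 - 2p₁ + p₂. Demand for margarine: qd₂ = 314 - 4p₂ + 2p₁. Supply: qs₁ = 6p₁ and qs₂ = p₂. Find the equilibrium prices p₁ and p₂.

p₁ = 1209/38, p₂ = 1435/19

Market 1: 179 - 2p₁ + p₂ = 6p₁ → 8p₁ - p₂ = 179.
Market 2: 5p₂ - 2p₁ = 314.
Eliminating p₂: 5×(1) + 1×(2) gives 38p₁ = 1209, so p₁ = 1209/38.
Back-substitute into (2): p₂ = (314 + 2×1209/38) / 5 = 1435/19.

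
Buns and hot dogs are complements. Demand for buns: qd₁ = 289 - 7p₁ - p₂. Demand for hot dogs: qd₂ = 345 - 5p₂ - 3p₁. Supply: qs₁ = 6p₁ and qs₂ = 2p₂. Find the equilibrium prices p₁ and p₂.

p₁ = 839/44, p₂ = 1809/44

Market 1: 289 - 7p₁ - p₂ = 6p₁ → 13p₁ + p₂ = 289.
Market 2: 7p₂ + 3p₁ = 345.
Eliminating p₂: 7×(1) − 1×(2) gives 88p₁ = 1678, so p₁ = 839/44.
Back-substitute into (2): p₂ = (345 − 3×839/44) / 7 = 1809/44.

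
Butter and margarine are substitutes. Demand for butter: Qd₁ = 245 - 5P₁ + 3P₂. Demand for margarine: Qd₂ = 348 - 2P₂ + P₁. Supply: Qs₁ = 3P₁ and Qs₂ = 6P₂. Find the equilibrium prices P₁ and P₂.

P₁ = 3004/61, P₂ = 3029/61

Market 1: 245 - 5P₁ + 3P₂ = 3P₁ → 8P₁ - 3P₂ = 245.
Market 2: 8P₂ - P₁ = 348.
Eliminating P₂: 8×(1) + 3×(2) gives 61P₁ = 3004, so P₁ = 3004/61.
Back-substitute into (2): P₂ = (348 + 1×3004/61) / 8 = 3029/61.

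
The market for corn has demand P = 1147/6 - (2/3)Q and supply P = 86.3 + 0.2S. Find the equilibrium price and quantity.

P* = 110.5, Q* = 121

Set the two price expressions equal: 1147/6 - (2/3)Q = 86.3 + 0.2Q.
1573/15 = (13/15)Q, so Q* = 121.
P* = 1147/6 − (2/3)(121) = 110.5.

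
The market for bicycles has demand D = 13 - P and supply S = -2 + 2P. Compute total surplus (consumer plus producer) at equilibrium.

Total surplus = 48

Equilibrium: 13 - P = -2 + 2P gives P* = 5, Q* = 8.
Demand choke price: P = 13; supply starts at P = 1.
CS = ½(13 − 5)(8) = 32; PS = ½(5 − 1)(8) = 16.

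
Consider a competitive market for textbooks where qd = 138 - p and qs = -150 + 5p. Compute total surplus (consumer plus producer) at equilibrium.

Total surplus = 4860

Equilibrium: 138 - p = -150 + 5p gives p* = 48, q* = 90.
Demand choke price: p = 138; supply starts at p = 30.
CS = ½(138 − 48)(90) = 4050; PS = ½(48 − 30)(90) = 810.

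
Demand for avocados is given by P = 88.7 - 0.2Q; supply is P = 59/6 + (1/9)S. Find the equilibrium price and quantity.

Set the two price expressions equal: 88.7 - 0.2Q = 59/6 + (1/9)Q.
1183/15 = (14/45)Q, so Q* = 253.5.
P* = 88.7 − (0.2)(253.5) = 38.

P* = 38, Q* = 253.5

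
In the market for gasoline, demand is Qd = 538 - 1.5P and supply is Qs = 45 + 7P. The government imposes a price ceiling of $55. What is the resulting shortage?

Shortage = 25.5

Equilibrium price would be P* = 58, so the ceiling at 55 binds.
At P = 55: Qd = 538 − 1.5(55) = 455.5, Qs = 45 + 7(55) = 430.
Shortage = 455.5 − 430 = 25.5.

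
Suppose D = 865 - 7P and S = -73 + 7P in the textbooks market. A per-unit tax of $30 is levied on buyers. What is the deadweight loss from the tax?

Pre-tax equilibrium: P* = 67, Q* = 396.
Tax on buyers shifts demand to D = 865 − 7(P + 30) = 655 - 7P.
655 - 7P = -73 + 7P gives seller price Ps = 52; buyers pay Pb = 52 + 30 = 82.
New quantity: Q = 865 − 7(82) = 291.
DWL = ½ × 30 × (396 − 291) = 1575.

Deadweight loss = 1575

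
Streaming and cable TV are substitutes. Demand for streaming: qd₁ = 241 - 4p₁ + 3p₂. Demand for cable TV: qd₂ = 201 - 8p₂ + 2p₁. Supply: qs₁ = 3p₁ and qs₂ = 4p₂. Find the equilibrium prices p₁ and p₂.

Market 1: 241 - 4p₁ + 3p₂ = 3p₁ → 7p₁ - 3p₂ = 241.
Market 2: 12p₂ - 2p₁ = 201.
Eliminating p₂: 12×(1) + 3×(2) gives 78p₁ = 3495, so p₁ = 1165/26.
Back-substitute into (2): p₂ = (201 + 2×1165/26) / 12 = 1889/78.

p₁ = 1165/26, p₂ = 1889/78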